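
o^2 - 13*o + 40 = (o - 8)*(o - 5)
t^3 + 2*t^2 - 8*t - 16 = (t + 2)*(t - 2*sqrt(2))*(t + 2*sqrt(2))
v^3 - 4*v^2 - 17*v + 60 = (v - 5)*(v - 3)*(v + 4)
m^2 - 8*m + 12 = (m - 6)*(m - 2)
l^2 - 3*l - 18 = (l - 6)*(l + 3)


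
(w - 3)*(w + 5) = w^2 + 2*w - 15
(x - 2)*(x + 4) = x^2 + 2*x - 8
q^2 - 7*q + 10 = (q - 5)*(q - 2)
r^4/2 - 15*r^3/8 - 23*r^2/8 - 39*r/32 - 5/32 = (r/2 + 1/4)*(r - 5)*(r + 1/4)*(r + 1/2)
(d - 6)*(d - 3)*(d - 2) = d^3 - 11*d^2 + 36*d - 36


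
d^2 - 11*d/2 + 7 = (d - 7/2)*(d - 2)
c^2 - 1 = (c - 1)*(c + 1)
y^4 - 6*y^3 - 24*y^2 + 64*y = y*(y - 8)*(y - 2)*(y + 4)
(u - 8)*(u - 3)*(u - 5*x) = u^3 - 5*u^2*x - 11*u^2 + 55*u*x + 24*u - 120*x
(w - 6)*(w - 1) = w^2 - 7*w + 6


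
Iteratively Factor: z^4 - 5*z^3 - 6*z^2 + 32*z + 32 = (z + 2)*(z^3 - 7*z^2 + 8*z + 16) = (z - 4)*(z + 2)*(z^2 - 3*z - 4) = (z - 4)*(z + 1)*(z + 2)*(z - 4)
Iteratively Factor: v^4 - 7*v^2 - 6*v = (v - 3)*(v^3 + 3*v^2 + 2*v) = v*(v - 3)*(v^2 + 3*v + 2) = v*(v - 3)*(v + 2)*(v + 1)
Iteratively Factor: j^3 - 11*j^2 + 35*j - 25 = (j - 5)*(j^2 - 6*j + 5) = (j - 5)*(j - 1)*(j - 5)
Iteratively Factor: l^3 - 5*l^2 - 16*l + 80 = (l + 4)*(l^2 - 9*l + 20) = (l - 4)*(l + 4)*(l - 5)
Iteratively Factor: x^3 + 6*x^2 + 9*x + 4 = (x + 1)*(x^2 + 5*x + 4) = (x + 1)*(x + 4)*(x + 1)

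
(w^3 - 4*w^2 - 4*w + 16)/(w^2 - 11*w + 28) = (w^2 - 4)/(w - 7)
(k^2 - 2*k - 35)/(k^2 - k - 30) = (k - 7)/(k - 6)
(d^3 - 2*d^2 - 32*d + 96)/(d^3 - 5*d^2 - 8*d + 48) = (d + 6)/(d + 3)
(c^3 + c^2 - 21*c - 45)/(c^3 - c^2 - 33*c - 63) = (c - 5)/(c - 7)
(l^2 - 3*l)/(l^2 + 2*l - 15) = l/(l + 5)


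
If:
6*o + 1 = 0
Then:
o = -1/6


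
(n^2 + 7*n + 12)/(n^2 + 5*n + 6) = (n + 4)/(n + 2)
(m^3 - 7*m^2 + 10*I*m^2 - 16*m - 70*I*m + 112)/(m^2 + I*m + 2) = (m^2 + m*(-7 + 8*I) - 56*I)/(m - I)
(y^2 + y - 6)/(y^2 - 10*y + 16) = (y + 3)/(y - 8)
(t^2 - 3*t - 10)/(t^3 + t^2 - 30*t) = (t + 2)/(t*(t + 6))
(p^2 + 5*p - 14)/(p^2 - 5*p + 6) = (p + 7)/(p - 3)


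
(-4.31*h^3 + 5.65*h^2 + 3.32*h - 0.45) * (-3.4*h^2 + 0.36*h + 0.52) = 14.654*h^5 - 20.7616*h^4 - 11.4952*h^3 + 5.6632*h^2 + 1.5644*h - 0.234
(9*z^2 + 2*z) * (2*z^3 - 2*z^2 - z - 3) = 18*z^5 - 14*z^4 - 13*z^3 - 29*z^2 - 6*z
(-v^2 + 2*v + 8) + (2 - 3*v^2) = -4*v^2 + 2*v + 10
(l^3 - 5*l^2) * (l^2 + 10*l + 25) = l^5 + 5*l^4 - 25*l^3 - 125*l^2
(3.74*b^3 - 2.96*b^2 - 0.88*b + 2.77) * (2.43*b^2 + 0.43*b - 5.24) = 9.0882*b^5 - 5.5846*b^4 - 23.0088*b^3 + 21.8631*b^2 + 5.8023*b - 14.5148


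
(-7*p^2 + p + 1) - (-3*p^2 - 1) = -4*p^2 + p + 2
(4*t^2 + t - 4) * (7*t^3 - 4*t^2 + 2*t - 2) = 28*t^5 - 9*t^4 - 24*t^3 + 10*t^2 - 10*t + 8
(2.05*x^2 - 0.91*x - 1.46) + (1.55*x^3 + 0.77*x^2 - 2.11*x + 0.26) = 1.55*x^3 + 2.82*x^2 - 3.02*x - 1.2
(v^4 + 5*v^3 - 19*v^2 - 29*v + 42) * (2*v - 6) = 2*v^5 + 4*v^4 - 68*v^3 + 56*v^2 + 258*v - 252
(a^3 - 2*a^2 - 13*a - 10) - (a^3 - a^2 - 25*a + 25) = -a^2 + 12*a - 35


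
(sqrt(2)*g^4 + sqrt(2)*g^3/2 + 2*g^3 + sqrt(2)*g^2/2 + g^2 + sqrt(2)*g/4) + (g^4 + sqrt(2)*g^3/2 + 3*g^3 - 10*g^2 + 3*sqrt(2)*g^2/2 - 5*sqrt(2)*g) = g^4 + sqrt(2)*g^4 + sqrt(2)*g^3 + 5*g^3 - 9*g^2 + 2*sqrt(2)*g^2 - 19*sqrt(2)*g/4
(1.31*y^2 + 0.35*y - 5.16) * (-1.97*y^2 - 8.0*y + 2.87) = -2.5807*y^4 - 11.1695*y^3 + 11.1249*y^2 + 42.2845*y - 14.8092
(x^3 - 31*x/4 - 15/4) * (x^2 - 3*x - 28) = x^5 - 3*x^4 - 143*x^3/4 + 39*x^2/2 + 913*x/4 + 105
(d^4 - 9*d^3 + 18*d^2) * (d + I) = d^5 - 9*d^4 + I*d^4 + 18*d^3 - 9*I*d^3 + 18*I*d^2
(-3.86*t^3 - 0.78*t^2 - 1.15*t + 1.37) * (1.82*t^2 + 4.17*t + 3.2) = -7.0252*t^5 - 17.5158*t^4 - 17.6976*t^3 - 4.7981*t^2 + 2.0329*t + 4.384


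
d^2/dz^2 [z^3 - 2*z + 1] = 6*z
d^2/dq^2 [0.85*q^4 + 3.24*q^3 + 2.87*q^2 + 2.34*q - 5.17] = 10.2*q^2 + 19.44*q + 5.74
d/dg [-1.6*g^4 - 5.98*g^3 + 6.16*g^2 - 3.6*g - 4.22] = -6.4*g^3 - 17.94*g^2 + 12.32*g - 3.6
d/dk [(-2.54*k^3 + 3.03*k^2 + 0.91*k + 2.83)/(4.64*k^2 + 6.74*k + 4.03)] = (-11.7856*k^4 - 34.2392*k^3 - 14.5088*k^2 - 1.8406*k - 15.4069)/(21.5296*k^4 + 62.5472*k^3 + 82.826*k^2 + 54.3244*k + 16.2409)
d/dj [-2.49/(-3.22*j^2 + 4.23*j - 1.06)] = (10.5327 - 16.0356*j)/(3.22*j^2 - 4.23*j + 1.06)^2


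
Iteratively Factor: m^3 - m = (m + 1)*(m^2 - m) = m*(m + 1)*(m - 1)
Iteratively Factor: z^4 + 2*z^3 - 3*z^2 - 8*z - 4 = (z - 2)*(z^3 + 4*z^2 + 5*z + 2) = (z - 2)*(z + 1)*(z^2 + 3*z + 2) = (z - 2)*(z + 1)^2*(z + 2)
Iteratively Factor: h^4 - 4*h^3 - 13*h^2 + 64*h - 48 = (h + 4)*(h^3 - 8*h^2 + 19*h - 12) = (h - 1)*(h + 4)*(h^2 - 7*h + 12) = (h - 4)*(h - 1)*(h + 4)*(h - 3)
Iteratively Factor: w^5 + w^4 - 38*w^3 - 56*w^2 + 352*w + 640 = (w - 4)*(w^4 + 5*w^3 - 18*w^2 - 128*w - 160) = (w - 4)*(w + 4)*(w^3 + w^2 - 22*w - 40) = (w - 4)*(w + 2)*(w + 4)*(w^2 - w - 20) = (w - 4)*(w + 2)*(w + 4)^2*(w - 5)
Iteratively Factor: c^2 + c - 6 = (c - 2)*(c + 3)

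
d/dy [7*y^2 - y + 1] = 14*y - 1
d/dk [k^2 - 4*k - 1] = 2*k - 4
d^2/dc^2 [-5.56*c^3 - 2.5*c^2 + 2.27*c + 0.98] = -33.36*c - 5.0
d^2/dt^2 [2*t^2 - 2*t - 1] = 4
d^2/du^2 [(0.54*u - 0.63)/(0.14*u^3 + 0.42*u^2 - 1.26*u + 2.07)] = (0.063504*u^5 + 0.042336*u^4 - 0.21168*u^3 - 1.877904*u^2 + 0.278964*u + 1.911924)/(0.002744*u^9 + 0.024696*u^8 - 0.248724*u^6 + 0.730296*u^5 + 0.904932*u^4 - 6.773382*u^3 + 15.25797*u^2 - 16.196922*u + 8.869743)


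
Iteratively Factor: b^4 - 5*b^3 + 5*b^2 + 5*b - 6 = (b + 1)*(b^3 - 6*b^2 + 11*b - 6) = (b - 1)*(b + 1)*(b^2 - 5*b + 6) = (b - 3)*(b - 1)*(b + 1)*(b - 2)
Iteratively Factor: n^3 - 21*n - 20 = (n + 4)*(n^2 - 4*n - 5) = (n - 5)*(n + 4)*(n + 1)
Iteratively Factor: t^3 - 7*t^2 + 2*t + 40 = (t + 2)*(t^2 - 9*t + 20) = (t - 4)*(t + 2)*(t - 5)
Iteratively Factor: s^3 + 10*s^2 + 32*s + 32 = (s + 4)*(s^2 + 6*s + 8) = (s + 4)^2*(s + 2)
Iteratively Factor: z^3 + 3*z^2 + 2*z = (z)*(z^2 + 3*z + 2) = z*(z + 1)*(z + 2)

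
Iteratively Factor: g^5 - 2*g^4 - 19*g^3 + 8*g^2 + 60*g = (g + 3)*(g^4 - 5*g^3 - 4*g^2 + 20*g) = (g - 2)*(g + 3)*(g^3 - 3*g^2 - 10*g) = g*(g - 2)*(g + 3)*(g^2 - 3*g - 10) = g*(g - 2)*(g + 2)*(g + 3)*(g - 5)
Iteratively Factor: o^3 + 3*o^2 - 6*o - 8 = (o - 2)*(o^2 + 5*o + 4) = (o - 2)*(o + 1)*(o + 4)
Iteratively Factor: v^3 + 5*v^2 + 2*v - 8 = (v + 2)*(v^2 + 3*v - 4) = (v + 2)*(v + 4)*(v - 1)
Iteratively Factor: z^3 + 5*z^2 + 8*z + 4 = (z + 2)*(z^2 + 3*z + 2) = (z + 2)^2*(z + 1)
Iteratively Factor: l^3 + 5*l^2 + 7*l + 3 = (l + 1)*(l^2 + 4*l + 3) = (l + 1)^2*(l + 3)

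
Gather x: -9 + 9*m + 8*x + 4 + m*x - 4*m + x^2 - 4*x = 5*m + x^2 + x*(m + 4) - 5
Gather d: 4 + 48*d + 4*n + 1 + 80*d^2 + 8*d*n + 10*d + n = 80*d^2 + d*(8*n + 58) + 5*n + 5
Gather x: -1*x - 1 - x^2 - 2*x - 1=-x^2 - 3*x - 2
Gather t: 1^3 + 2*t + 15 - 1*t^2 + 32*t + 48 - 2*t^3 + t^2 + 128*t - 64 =-2*t^3 + 162*t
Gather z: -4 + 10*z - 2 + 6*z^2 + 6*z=6*z^2 + 16*z - 6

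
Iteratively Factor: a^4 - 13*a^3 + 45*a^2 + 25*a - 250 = (a - 5)*(a^3 - 8*a^2 + 5*a + 50) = (a - 5)*(a + 2)*(a^2 - 10*a + 25) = (a - 5)^2*(a + 2)*(a - 5)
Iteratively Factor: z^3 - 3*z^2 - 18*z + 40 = (z - 2)*(z^2 - z - 20) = (z - 2)*(z + 4)*(z - 5)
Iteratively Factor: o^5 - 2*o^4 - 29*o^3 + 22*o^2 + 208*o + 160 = (o - 5)*(o^4 + 3*o^3 - 14*o^2 - 48*o - 32) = (o - 5)*(o + 1)*(o^3 + 2*o^2 - 16*o - 32) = (o - 5)*(o + 1)*(o + 4)*(o^2 - 2*o - 8) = (o - 5)*(o - 4)*(o + 1)*(o + 4)*(o + 2)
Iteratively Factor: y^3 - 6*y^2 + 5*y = (y)*(y^2 - 6*y + 5) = y*(y - 5)*(y - 1)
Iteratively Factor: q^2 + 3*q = (q)*(q + 3)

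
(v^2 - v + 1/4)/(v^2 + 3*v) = (v^2 - v + 1/4)/(v*(v + 3))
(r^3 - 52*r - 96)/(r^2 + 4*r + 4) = (r^2 - 2*r - 48)/(r + 2)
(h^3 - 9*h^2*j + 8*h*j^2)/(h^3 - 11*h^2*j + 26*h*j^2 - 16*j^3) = h/(h - 2*j)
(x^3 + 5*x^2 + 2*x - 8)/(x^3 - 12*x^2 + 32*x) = (x^3 + 5*x^2 + 2*x - 8)/(x*(x^2 - 12*x + 32))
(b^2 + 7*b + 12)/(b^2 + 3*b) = (b + 4)/b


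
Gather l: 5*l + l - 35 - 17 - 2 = 6*l - 54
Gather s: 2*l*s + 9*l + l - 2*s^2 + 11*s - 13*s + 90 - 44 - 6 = 10*l - 2*s^2 + s*(2*l - 2) + 40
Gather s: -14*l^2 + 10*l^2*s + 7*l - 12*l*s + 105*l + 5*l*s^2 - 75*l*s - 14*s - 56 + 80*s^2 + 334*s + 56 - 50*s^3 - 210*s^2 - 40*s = -14*l^2 + 112*l - 50*s^3 + s^2*(5*l - 130) + s*(10*l^2 - 87*l + 280)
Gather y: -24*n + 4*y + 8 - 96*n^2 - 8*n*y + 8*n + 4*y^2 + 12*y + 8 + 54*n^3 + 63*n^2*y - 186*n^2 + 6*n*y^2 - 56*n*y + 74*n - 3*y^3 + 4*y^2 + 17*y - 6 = 54*n^3 - 282*n^2 + 58*n - 3*y^3 + y^2*(6*n + 8) + y*(63*n^2 - 64*n + 33) + 10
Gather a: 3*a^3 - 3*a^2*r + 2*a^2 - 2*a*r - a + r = 3*a^3 + a^2*(2 - 3*r) + a*(-2*r - 1) + r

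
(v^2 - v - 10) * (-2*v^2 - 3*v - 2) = -2*v^4 - v^3 + 21*v^2 + 32*v + 20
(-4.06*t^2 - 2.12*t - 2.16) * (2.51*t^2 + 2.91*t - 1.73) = -10.1906*t^4 - 17.1358*t^3 - 4.567*t^2 - 2.618*t + 3.7368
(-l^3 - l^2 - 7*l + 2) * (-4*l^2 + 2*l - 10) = 4*l^5 + 2*l^4 + 36*l^3 - 12*l^2 + 74*l - 20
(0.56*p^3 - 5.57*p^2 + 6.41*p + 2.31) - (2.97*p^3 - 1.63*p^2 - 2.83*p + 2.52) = -2.41*p^3 - 3.94*p^2 + 9.24*p - 0.21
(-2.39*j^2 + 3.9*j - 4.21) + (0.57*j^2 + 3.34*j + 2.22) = -1.82*j^2 + 7.24*j - 1.99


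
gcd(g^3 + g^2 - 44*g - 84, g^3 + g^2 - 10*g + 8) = 1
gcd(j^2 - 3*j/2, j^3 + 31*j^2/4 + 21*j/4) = j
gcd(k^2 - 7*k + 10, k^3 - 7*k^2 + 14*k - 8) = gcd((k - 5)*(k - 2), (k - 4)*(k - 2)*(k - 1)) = k - 2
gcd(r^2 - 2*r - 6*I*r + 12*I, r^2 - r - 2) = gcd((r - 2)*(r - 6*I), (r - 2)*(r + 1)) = r - 2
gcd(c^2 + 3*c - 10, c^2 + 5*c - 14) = c - 2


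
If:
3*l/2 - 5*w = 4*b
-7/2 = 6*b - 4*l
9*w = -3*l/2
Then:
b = 49/12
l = 7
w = -7/6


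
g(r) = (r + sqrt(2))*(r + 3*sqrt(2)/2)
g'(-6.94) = -10.34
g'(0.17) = 3.88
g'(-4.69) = -5.84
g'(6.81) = 17.16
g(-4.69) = 8.41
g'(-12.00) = -20.46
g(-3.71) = 3.65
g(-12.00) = 104.57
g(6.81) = 73.45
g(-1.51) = -0.06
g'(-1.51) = 0.52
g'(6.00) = 15.54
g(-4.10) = 5.31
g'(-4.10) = -4.66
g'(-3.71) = -3.88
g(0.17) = 3.63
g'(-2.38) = -1.22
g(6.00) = 60.21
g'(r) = 2*r + 5*sqrt(2)/2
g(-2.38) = 0.25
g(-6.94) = 26.63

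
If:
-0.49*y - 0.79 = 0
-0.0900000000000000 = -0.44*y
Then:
No Solution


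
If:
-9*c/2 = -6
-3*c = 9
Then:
No Solution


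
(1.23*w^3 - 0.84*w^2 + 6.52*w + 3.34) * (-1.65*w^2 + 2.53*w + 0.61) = -2.0295*w^5 + 4.4979*w^4 - 12.1329*w^3 + 10.4722*w^2 + 12.4274*w + 2.0374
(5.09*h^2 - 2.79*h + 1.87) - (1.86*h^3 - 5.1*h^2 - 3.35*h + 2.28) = -1.86*h^3 + 10.19*h^2 + 0.56*h - 0.41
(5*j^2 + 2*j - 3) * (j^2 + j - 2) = 5*j^4 + 7*j^3 - 11*j^2 - 7*j + 6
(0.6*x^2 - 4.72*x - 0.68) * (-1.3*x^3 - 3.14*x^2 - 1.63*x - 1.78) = -0.78*x^5 + 4.252*x^4 + 14.7268*x^3 + 8.7608*x^2 + 9.51*x + 1.2104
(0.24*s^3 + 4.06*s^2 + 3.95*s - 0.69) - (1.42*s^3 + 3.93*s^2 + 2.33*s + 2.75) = -1.18*s^3 + 0.129999999999999*s^2 + 1.62*s - 3.44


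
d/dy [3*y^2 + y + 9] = 6*y + 1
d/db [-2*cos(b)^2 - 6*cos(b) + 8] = 2*(2*cos(b) + 3)*sin(b)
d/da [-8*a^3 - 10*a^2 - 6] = 4*a*(-6*a - 5)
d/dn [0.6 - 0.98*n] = -0.980000000000000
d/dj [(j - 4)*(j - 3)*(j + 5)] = 3*j^2 - 4*j - 23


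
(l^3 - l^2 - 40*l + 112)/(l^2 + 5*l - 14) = (l^2 - 8*l + 16)/(l - 2)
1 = 1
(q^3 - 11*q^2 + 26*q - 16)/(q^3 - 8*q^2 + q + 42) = (q^3 - 11*q^2 + 26*q - 16)/(q^3 - 8*q^2 + q + 42)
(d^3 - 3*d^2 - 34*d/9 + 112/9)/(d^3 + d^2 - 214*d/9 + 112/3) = (d + 2)/(d + 6)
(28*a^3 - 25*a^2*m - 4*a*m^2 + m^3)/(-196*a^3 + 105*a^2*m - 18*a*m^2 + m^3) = (-4*a^2 + 3*a*m + m^2)/(28*a^2 - 11*a*m + m^2)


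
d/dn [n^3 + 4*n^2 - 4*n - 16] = 3*n^2 + 8*n - 4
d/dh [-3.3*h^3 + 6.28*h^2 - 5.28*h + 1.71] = -9.9*h^2 + 12.56*h - 5.28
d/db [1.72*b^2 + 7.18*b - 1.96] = 3.44*b + 7.18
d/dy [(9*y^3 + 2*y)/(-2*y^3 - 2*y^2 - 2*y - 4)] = (-9*y^4 - 14*y^3 - 52*y^2 - 4)/(2*(y^6 + 2*y^5 + 3*y^4 + 6*y^3 + 5*y^2 + 4*y + 4))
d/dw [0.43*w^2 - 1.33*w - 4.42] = 0.86*w - 1.33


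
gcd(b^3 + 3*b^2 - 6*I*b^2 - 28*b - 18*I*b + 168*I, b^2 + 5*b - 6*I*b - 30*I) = b - 6*I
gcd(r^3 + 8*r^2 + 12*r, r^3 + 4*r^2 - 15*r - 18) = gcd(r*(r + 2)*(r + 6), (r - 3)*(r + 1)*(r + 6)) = r + 6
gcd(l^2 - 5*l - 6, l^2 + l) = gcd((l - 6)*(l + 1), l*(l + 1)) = l + 1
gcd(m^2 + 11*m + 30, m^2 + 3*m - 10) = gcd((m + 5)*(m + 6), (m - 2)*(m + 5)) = m + 5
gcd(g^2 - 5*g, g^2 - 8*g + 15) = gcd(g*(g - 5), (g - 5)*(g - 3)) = g - 5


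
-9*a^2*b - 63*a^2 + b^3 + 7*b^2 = (-3*a + b)*(3*a + b)*(b + 7)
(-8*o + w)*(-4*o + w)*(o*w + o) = 32*o^3*w + 32*o^3 - 12*o^2*w^2 - 12*o^2*w + o*w^3 + o*w^2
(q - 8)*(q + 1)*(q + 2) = q^3 - 5*q^2 - 22*q - 16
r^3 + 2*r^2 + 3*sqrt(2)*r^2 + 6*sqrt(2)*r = r*(r + 2)*(r + 3*sqrt(2))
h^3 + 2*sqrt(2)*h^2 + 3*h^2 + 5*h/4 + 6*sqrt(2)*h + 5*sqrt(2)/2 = (h + 1/2)*(h + 5/2)*(h + 2*sqrt(2))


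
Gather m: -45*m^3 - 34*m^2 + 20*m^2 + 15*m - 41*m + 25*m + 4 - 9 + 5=-45*m^3 - 14*m^2 - m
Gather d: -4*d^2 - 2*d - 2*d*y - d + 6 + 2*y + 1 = -4*d^2 + d*(-2*y - 3) + 2*y + 7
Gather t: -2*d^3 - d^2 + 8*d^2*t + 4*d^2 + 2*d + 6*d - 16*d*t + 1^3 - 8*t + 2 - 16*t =-2*d^3 + 3*d^2 + 8*d + t*(8*d^2 - 16*d - 24) + 3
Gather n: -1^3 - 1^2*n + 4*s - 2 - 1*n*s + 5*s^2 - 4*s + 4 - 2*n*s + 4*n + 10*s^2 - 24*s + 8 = n*(3 - 3*s) + 15*s^2 - 24*s + 9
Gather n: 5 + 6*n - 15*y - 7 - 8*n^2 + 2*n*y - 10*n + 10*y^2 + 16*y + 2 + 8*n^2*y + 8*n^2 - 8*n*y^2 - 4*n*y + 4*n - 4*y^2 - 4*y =8*n^2*y + n*(-8*y^2 - 2*y) + 6*y^2 - 3*y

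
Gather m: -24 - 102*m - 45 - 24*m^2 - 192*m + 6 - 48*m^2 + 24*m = -72*m^2 - 270*m - 63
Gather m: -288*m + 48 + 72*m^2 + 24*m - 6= 72*m^2 - 264*m + 42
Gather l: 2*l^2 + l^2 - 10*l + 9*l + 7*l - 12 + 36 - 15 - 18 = 3*l^2 + 6*l - 9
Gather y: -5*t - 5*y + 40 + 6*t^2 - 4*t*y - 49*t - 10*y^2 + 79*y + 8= 6*t^2 - 54*t - 10*y^2 + y*(74 - 4*t) + 48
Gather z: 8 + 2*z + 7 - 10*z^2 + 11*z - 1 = -10*z^2 + 13*z + 14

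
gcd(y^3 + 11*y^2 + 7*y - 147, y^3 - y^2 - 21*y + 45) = y - 3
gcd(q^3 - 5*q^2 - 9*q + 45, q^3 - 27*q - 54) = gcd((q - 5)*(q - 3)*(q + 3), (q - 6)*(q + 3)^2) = q + 3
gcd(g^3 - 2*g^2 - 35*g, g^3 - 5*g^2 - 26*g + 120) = g + 5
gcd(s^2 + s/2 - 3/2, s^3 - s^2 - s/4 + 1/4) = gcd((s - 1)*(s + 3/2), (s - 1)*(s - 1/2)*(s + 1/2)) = s - 1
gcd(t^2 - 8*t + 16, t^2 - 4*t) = t - 4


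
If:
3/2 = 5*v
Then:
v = 3/10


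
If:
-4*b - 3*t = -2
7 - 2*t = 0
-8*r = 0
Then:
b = -17/8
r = 0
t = 7/2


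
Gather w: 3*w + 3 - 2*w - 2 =w + 1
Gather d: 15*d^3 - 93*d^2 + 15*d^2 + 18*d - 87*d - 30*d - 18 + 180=15*d^3 - 78*d^2 - 99*d + 162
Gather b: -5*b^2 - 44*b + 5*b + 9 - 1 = -5*b^2 - 39*b + 8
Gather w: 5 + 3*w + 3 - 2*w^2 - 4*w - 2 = -2*w^2 - w + 6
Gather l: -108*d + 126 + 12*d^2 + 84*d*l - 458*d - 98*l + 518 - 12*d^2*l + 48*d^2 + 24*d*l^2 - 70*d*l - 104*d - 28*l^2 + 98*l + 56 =60*d^2 - 670*d + l^2*(24*d - 28) + l*(-12*d^2 + 14*d) + 700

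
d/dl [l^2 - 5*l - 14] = 2*l - 5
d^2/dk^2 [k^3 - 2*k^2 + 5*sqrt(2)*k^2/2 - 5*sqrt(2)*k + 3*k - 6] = 6*k - 4 + 5*sqrt(2)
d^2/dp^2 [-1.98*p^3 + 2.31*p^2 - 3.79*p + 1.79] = 4.62 - 11.88*p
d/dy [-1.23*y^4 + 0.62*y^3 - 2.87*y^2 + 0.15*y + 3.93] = -4.92*y^3 + 1.86*y^2 - 5.74*y + 0.15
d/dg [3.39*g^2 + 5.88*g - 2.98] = 6.78*g + 5.88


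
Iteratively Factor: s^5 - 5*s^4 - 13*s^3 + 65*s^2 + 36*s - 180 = (s - 2)*(s^4 - 3*s^3 - 19*s^2 + 27*s + 90) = (s - 2)*(s + 3)*(s^3 - 6*s^2 - s + 30) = (s - 2)*(s + 2)*(s + 3)*(s^2 - 8*s + 15) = (s - 3)*(s - 2)*(s + 2)*(s + 3)*(s - 5)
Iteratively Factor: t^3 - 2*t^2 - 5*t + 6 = (t + 2)*(t^2 - 4*t + 3) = (t - 3)*(t + 2)*(t - 1)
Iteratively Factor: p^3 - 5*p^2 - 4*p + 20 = (p + 2)*(p^2 - 7*p + 10) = (p - 5)*(p + 2)*(p - 2)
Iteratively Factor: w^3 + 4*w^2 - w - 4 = (w + 1)*(w^2 + 3*w - 4) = (w + 1)*(w + 4)*(w - 1)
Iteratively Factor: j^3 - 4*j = (j + 2)*(j^2 - 2*j) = j*(j + 2)*(j - 2)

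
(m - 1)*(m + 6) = m^2 + 5*m - 6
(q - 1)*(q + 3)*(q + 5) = q^3 + 7*q^2 + 7*q - 15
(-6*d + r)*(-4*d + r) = 24*d^2 - 10*d*r + r^2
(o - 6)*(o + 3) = o^2 - 3*o - 18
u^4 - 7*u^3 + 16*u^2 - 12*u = u*(u - 3)*(u - 2)^2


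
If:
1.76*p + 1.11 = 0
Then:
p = -0.63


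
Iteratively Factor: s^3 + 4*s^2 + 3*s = (s + 3)*(s^2 + s) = (s + 1)*(s + 3)*(s)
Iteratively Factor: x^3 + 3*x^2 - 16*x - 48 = (x + 3)*(x^2 - 16) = (x - 4)*(x + 3)*(x + 4)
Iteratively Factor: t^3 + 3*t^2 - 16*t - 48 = (t - 4)*(t^2 + 7*t + 12) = (t - 4)*(t + 3)*(t + 4)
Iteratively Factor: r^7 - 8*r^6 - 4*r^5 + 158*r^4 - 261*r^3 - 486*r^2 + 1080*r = (r + 4)*(r^6 - 12*r^5 + 44*r^4 - 18*r^3 - 189*r^2 + 270*r) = (r - 3)*(r + 4)*(r^5 - 9*r^4 + 17*r^3 + 33*r^2 - 90*r) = (r - 3)^2*(r + 4)*(r^4 - 6*r^3 - r^2 + 30*r) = (r - 5)*(r - 3)^2*(r + 4)*(r^3 - r^2 - 6*r) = r*(r - 5)*(r - 3)^2*(r + 4)*(r^2 - r - 6) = r*(r - 5)*(r - 3)^2*(r + 2)*(r + 4)*(r - 3)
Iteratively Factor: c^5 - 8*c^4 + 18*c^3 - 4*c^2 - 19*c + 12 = (c - 1)*(c^4 - 7*c^3 + 11*c^2 + 7*c - 12) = (c - 1)*(c + 1)*(c^3 - 8*c^2 + 19*c - 12) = (c - 3)*(c - 1)*(c + 1)*(c^2 - 5*c + 4) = (c - 3)*(c - 1)^2*(c + 1)*(c - 4)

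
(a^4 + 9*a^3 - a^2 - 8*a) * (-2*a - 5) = -2*a^5 - 23*a^4 - 43*a^3 + 21*a^2 + 40*a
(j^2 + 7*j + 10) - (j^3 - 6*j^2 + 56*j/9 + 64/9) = -j^3 + 7*j^2 + 7*j/9 + 26/9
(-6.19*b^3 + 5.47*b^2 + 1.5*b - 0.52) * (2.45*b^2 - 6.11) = -15.1655*b^5 + 13.4015*b^4 + 41.4959*b^3 - 34.6957*b^2 - 9.165*b + 3.1772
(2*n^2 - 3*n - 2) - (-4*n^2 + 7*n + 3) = 6*n^2 - 10*n - 5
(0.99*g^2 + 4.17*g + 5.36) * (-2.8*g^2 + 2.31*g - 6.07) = -2.772*g^4 - 9.3891*g^3 - 11.3846*g^2 - 12.9303*g - 32.5352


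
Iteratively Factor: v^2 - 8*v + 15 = (v - 3)*(v - 5)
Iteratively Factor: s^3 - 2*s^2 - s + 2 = (s + 1)*(s^2 - 3*s + 2) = (s - 2)*(s + 1)*(s - 1)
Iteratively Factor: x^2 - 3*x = (x)*(x - 3)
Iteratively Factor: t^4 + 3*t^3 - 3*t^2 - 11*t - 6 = (t + 1)*(t^3 + 2*t^2 - 5*t - 6) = (t + 1)*(t + 3)*(t^2 - t - 2) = (t - 2)*(t + 1)*(t + 3)*(t + 1)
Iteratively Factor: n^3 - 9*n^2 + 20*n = (n - 5)*(n^2 - 4*n) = (n - 5)*(n - 4)*(n)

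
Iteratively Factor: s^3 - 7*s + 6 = (s - 2)*(s^2 + 2*s - 3) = (s - 2)*(s - 1)*(s + 3)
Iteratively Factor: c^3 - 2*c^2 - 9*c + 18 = (c + 3)*(c^2 - 5*c + 6) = (c - 2)*(c + 3)*(c - 3)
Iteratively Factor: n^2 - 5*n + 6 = (n - 3)*(n - 2)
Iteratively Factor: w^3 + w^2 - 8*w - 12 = (w + 2)*(w^2 - w - 6) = (w - 3)*(w + 2)*(w + 2)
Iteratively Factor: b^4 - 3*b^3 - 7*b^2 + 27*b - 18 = (b - 2)*(b^3 - b^2 - 9*b + 9) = (b - 2)*(b - 1)*(b^2 - 9) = (b - 2)*(b - 1)*(b + 3)*(b - 3)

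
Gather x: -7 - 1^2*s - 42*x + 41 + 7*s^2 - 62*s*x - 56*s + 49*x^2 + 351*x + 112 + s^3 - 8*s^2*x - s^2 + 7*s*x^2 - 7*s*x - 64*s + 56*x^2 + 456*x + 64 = s^3 + 6*s^2 - 121*s + x^2*(7*s + 105) + x*(-8*s^2 - 69*s + 765) + 210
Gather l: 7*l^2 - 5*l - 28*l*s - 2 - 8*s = 7*l^2 + l*(-28*s - 5) - 8*s - 2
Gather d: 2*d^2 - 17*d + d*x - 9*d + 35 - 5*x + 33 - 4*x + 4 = 2*d^2 + d*(x - 26) - 9*x + 72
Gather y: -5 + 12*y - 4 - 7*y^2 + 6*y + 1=-7*y^2 + 18*y - 8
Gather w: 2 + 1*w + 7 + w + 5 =2*w + 14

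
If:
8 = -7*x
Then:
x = -8/7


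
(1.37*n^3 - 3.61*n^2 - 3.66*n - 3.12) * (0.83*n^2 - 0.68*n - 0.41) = 1.1371*n^5 - 3.9279*n^4 - 1.1447*n^3 + 1.3793*n^2 + 3.6222*n + 1.2792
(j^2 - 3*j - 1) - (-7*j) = j^2 + 4*j - 1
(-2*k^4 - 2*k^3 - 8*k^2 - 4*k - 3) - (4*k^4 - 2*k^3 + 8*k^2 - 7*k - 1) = -6*k^4 - 16*k^2 + 3*k - 2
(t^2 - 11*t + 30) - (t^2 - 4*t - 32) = 62 - 7*t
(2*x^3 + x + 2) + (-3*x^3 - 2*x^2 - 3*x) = -x^3 - 2*x^2 - 2*x + 2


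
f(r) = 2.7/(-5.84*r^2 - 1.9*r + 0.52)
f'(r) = 2.7*(11.68*r + 1.9)/(-5.84*r^2 - 1.9*r + 0.52)^2 = (31.536*r + 5.13)/(5.84*r^2 + 1.9*r - 0.52)^2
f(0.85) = -0.51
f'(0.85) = 1.13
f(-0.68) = -3.04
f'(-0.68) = -20.67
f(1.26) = -0.24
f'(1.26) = 0.36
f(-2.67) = -0.07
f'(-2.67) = -0.06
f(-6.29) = -0.01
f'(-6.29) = -0.00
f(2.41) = -0.07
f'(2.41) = 0.06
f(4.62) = -0.02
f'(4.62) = 0.01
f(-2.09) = -0.13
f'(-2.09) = -0.14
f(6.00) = -0.01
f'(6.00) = 0.00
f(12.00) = -0.00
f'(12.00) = 0.00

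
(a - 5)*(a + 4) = a^2 - a - 20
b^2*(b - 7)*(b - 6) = b^4 - 13*b^3 + 42*b^2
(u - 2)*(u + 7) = u^2 + 5*u - 14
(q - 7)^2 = q^2 - 14*q + 49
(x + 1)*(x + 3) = x^2 + 4*x + 3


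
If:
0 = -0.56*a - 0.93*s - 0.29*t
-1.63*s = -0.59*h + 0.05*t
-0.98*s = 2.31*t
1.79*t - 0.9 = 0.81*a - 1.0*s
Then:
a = -0.92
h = 1.74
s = 0.64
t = -0.27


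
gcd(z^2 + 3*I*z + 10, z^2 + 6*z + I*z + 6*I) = 1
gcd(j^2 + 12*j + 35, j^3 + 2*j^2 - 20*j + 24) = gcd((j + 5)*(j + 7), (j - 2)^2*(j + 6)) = 1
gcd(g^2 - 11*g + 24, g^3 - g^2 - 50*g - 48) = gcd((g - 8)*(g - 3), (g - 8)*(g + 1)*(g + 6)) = g - 8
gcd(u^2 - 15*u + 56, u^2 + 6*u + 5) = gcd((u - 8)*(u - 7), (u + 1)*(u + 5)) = 1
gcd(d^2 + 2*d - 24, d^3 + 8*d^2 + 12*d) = d + 6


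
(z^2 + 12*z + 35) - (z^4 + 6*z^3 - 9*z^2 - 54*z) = -z^4 - 6*z^3 + 10*z^2 + 66*z + 35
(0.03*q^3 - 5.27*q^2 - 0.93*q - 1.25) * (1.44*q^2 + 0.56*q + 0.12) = 0.0432*q^5 - 7.572*q^4 - 4.2868*q^3 - 2.9532*q^2 - 0.8116*q - 0.15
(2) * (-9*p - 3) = -18*p - 6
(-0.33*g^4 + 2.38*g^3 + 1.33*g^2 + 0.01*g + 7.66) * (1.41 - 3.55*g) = 1.1715*g^5 - 8.9143*g^4 - 1.3657*g^3 + 1.8398*g^2 - 27.1789*g + 10.8006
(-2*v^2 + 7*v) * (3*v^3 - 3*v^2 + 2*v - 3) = -6*v^5 + 27*v^4 - 25*v^3 + 20*v^2 - 21*v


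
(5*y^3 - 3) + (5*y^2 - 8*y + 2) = 5*y^3 + 5*y^2 - 8*y - 1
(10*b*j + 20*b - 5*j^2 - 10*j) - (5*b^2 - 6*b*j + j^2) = -5*b^2 + 16*b*j + 20*b - 6*j^2 - 10*j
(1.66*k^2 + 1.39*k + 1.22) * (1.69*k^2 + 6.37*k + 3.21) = 2.8054*k^4 + 12.9233*k^3 + 16.2447*k^2 + 12.2333*k + 3.9162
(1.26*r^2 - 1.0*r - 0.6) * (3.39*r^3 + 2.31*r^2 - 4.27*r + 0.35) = 4.2714*r^5 - 0.4794*r^4 - 9.7242*r^3 + 3.325*r^2 + 2.212*r - 0.21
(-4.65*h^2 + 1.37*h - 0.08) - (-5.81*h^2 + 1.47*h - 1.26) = 1.16*h^2 - 0.0999999999999999*h + 1.18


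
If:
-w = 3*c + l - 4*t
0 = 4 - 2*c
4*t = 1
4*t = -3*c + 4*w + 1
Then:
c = 2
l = -13/2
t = 1/4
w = 3/2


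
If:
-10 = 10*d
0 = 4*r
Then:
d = -1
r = 0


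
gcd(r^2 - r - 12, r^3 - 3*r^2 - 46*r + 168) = r - 4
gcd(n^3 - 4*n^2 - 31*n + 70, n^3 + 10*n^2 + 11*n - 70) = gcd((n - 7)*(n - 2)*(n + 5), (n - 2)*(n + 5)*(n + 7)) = n^2 + 3*n - 10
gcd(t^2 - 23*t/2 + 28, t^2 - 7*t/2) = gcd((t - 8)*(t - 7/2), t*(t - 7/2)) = t - 7/2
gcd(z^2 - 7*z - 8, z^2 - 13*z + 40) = z - 8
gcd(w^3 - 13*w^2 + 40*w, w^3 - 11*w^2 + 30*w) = w^2 - 5*w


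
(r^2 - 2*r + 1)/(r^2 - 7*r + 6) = (r - 1)/(r - 6)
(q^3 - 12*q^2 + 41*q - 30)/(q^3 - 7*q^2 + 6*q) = (q - 5)/q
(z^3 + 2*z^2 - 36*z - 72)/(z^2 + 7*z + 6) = (z^2 - 4*z - 12)/(z + 1)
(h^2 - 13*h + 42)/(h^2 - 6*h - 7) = (h - 6)/(h + 1)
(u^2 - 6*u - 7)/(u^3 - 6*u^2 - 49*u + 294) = (u + 1)/(u^2 + u - 42)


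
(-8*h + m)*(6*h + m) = -48*h^2 - 2*h*m + m^2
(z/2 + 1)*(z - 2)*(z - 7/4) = z^3/2 - 7*z^2/8 - 2*z + 7/2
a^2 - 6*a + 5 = (a - 5)*(a - 1)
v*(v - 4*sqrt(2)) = v^2 - 4*sqrt(2)*v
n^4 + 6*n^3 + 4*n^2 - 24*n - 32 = (n - 2)*(n + 2)^2*(n + 4)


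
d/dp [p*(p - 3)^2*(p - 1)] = 4*p^3 - 21*p^2 + 30*p - 9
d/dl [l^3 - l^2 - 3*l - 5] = 3*l^2 - 2*l - 3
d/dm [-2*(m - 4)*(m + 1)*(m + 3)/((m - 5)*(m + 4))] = 2*(-m^4 + 2*m^3 + 47*m^2 - 24*m - 248)/(m^4 - 2*m^3 - 39*m^2 + 40*m + 400)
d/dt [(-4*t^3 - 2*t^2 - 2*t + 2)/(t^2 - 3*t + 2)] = 2*(-2*t^4 + 12*t^3 - 8*t^2 - 6*t + 1)/(t^4 - 6*t^3 + 13*t^2 - 12*t + 4)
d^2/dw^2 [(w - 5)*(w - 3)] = 2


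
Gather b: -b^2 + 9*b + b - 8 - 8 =-b^2 + 10*b - 16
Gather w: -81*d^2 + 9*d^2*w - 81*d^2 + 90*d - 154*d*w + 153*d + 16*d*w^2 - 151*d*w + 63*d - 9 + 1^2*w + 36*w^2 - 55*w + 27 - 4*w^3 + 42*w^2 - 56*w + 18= -162*d^2 + 306*d - 4*w^3 + w^2*(16*d + 78) + w*(9*d^2 - 305*d - 110) + 36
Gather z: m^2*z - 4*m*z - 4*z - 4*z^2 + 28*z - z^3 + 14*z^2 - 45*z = -z^3 + 10*z^2 + z*(m^2 - 4*m - 21)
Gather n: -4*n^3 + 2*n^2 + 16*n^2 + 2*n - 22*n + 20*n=-4*n^3 + 18*n^2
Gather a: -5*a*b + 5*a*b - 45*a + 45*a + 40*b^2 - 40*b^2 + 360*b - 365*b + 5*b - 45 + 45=0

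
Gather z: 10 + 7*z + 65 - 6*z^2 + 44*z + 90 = -6*z^2 + 51*z + 165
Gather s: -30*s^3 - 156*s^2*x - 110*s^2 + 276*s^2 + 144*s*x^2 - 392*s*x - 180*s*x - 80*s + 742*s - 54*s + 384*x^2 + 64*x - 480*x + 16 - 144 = -30*s^3 + s^2*(166 - 156*x) + s*(144*x^2 - 572*x + 608) + 384*x^2 - 416*x - 128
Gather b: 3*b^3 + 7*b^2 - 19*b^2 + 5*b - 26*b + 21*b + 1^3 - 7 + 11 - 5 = 3*b^3 - 12*b^2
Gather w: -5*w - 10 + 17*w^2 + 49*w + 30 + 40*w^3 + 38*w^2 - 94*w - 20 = 40*w^3 + 55*w^2 - 50*w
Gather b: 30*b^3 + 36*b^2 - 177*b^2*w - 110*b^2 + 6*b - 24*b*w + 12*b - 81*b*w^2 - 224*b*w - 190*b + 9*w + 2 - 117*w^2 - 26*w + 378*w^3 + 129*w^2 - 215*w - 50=30*b^3 + b^2*(-177*w - 74) + b*(-81*w^2 - 248*w - 172) + 378*w^3 + 12*w^2 - 232*w - 48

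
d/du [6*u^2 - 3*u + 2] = 12*u - 3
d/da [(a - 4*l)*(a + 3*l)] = 2*a - l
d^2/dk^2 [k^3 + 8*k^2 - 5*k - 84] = 6*k + 16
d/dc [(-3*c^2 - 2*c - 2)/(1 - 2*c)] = 6*(c^2 - c - 1)/(4*c^2 - 4*c + 1)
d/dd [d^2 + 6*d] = 2*d + 6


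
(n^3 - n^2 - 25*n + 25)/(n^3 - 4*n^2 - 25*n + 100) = (n - 1)/(n - 4)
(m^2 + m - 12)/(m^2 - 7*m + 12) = (m + 4)/(m - 4)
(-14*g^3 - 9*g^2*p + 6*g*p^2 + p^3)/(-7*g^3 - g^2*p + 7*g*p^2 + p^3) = (-2*g + p)/(-g + p)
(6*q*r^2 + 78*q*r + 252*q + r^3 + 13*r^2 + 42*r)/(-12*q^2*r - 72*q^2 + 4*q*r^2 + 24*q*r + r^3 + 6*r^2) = (-r - 7)/(2*q - r)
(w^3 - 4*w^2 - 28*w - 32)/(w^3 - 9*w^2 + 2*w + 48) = (w + 2)/(w - 3)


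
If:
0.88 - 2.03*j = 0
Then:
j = 0.43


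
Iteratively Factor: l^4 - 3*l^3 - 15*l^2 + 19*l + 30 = (l - 5)*(l^3 + 2*l^2 - 5*l - 6) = (l - 5)*(l - 2)*(l^2 + 4*l + 3) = (l - 5)*(l - 2)*(l + 1)*(l + 3)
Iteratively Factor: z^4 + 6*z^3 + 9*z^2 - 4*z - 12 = (z + 2)*(z^3 + 4*z^2 + z - 6) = (z + 2)*(z + 3)*(z^2 + z - 2) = (z + 2)^2*(z + 3)*(z - 1)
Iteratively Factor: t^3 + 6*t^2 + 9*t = (t + 3)*(t^2 + 3*t) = t*(t + 3)*(t + 3)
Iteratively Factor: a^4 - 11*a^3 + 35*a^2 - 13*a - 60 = (a - 5)*(a^3 - 6*a^2 + 5*a + 12) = (a - 5)*(a - 3)*(a^2 - 3*a - 4) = (a - 5)*(a - 4)*(a - 3)*(a + 1)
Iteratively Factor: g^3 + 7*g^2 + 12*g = (g)*(g^2 + 7*g + 12) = g*(g + 4)*(g + 3)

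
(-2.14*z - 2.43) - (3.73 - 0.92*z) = -1.22*z - 6.16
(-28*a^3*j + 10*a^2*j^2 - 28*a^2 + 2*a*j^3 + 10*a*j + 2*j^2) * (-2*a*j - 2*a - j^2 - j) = 56*a^4*j^2 + 56*a^4*j + 8*a^3*j^3 + 8*a^3*j^2 + 56*a^3*j + 56*a^3 - 14*a^2*j^4 - 14*a^2*j^3 + 8*a^2*j^2 + 8*a^2*j - 2*a*j^5 - 2*a*j^4 - 14*a*j^3 - 14*a*j^2 - 2*j^4 - 2*j^3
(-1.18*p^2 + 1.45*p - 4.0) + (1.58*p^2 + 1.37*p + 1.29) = 0.4*p^2 + 2.82*p - 2.71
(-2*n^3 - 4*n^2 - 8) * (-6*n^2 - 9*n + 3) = 12*n^5 + 42*n^4 + 30*n^3 + 36*n^2 + 72*n - 24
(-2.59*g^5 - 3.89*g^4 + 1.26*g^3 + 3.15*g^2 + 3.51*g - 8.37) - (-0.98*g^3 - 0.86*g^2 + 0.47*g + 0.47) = -2.59*g^5 - 3.89*g^4 + 2.24*g^3 + 4.01*g^2 + 3.04*g - 8.84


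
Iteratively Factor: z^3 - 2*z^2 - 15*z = (z + 3)*(z^2 - 5*z) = (z - 5)*(z + 3)*(z)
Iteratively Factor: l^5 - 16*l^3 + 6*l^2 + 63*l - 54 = (l - 3)*(l^4 + 3*l^3 - 7*l^2 - 15*l + 18) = (l - 3)*(l - 2)*(l^3 + 5*l^2 + 3*l - 9) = (l - 3)*(l - 2)*(l + 3)*(l^2 + 2*l - 3) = (l - 3)*(l - 2)*(l - 1)*(l + 3)*(l + 3)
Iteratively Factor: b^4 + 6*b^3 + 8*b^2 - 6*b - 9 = (b + 1)*(b^3 + 5*b^2 + 3*b - 9) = (b - 1)*(b + 1)*(b^2 + 6*b + 9) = (b - 1)*(b + 1)*(b + 3)*(b + 3)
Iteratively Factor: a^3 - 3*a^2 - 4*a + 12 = (a - 3)*(a^2 - 4) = (a - 3)*(a - 2)*(a + 2)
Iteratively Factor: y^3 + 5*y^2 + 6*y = (y)*(y^2 + 5*y + 6) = y*(y + 2)*(y + 3)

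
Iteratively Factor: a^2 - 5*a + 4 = (a - 1)*(a - 4)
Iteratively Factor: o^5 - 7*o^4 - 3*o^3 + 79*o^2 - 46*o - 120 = (o + 1)*(o^4 - 8*o^3 + 5*o^2 + 74*o - 120) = (o - 5)*(o + 1)*(o^3 - 3*o^2 - 10*o + 24) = (o - 5)*(o + 1)*(o + 3)*(o^2 - 6*o + 8) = (o - 5)*(o - 4)*(o + 1)*(o + 3)*(o - 2)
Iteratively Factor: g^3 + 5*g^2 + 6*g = (g + 2)*(g^2 + 3*g) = g*(g + 2)*(g + 3)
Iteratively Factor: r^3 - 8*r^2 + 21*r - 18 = (r - 3)*(r^2 - 5*r + 6) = (r - 3)^2*(r - 2)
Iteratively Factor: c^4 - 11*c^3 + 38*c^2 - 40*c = (c - 4)*(c^3 - 7*c^2 + 10*c) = (c - 5)*(c - 4)*(c^2 - 2*c) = (c - 5)*(c - 4)*(c - 2)*(c)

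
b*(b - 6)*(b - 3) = b^3 - 9*b^2 + 18*b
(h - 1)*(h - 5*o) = h^2 - 5*h*o - h + 5*o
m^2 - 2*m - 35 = (m - 7)*(m + 5)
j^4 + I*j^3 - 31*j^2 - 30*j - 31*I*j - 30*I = (j - 6)*(j + 1)*(j + 5)*(j + I)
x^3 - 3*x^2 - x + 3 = (x - 3)*(x - 1)*(x + 1)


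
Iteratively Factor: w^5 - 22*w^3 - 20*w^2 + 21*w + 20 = (w - 5)*(w^4 + 5*w^3 + 3*w^2 - 5*w - 4) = (w - 5)*(w + 4)*(w^3 + w^2 - w - 1) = (w - 5)*(w - 1)*(w + 4)*(w^2 + 2*w + 1) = (w - 5)*(w - 1)*(w + 1)*(w + 4)*(w + 1)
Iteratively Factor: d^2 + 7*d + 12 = (d + 4)*(d + 3)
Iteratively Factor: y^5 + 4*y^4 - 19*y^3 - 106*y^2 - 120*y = (y - 5)*(y^4 + 9*y^3 + 26*y^2 + 24*y) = (y - 5)*(y + 2)*(y^3 + 7*y^2 + 12*y) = (y - 5)*(y + 2)*(y + 4)*(y^2 + 3*y) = y*(y - 5)*(y + 2)*(y + 4)*(y + 3)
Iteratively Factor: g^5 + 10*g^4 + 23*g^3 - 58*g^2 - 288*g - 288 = (g - 3)*(g^4 + 13*g^3 + 62*g^2 + 128*g + 96) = (g - 3)*(g + 4)*(g^3 + 9*g^2 + 26*g + 24) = (g - 3)*(g + 2)*(g + 4)*(g^2 + 7*g + 12) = (g - 3)*(g + 2)*(g + 4)^2*(g + 3)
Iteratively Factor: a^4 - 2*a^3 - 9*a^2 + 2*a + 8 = (a - 1)*(a^3 - a^2 - 10*a - 8) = (a - 4)*(a - 1)*(a^2 + 3*a + 2) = (a - 4)*(a - 1)*(a + 1)*(a + 2)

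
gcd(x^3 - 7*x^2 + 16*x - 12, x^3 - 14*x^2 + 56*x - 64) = x - 2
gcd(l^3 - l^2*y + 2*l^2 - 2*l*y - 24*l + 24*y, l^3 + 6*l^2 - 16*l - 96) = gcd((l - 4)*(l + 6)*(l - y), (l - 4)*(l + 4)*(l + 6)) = l^2 + 2*l - 24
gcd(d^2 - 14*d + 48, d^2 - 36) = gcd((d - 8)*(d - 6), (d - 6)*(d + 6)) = d - 6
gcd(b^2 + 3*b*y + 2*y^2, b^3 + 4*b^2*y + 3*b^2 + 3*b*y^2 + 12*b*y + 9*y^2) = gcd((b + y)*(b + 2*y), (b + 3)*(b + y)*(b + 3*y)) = b + y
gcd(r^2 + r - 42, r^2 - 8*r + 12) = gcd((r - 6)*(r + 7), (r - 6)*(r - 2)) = r - 6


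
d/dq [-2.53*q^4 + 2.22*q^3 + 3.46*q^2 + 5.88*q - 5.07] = -10.12*q^3 + 6.66*q^2 + 6.92*q + 5.88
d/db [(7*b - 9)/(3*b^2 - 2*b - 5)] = (-21*b^2 + 54*b - 53)/(9*b^4 - 12*b^3 - 26*b^2 + 20*b + 25)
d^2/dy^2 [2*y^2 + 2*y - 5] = 4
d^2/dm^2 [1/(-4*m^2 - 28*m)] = (m*(m + 7) - (2*m + 7)^2)/(2*m^3*(m + 7)^3)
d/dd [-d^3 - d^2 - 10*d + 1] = -3*d^2 - 2*d - 10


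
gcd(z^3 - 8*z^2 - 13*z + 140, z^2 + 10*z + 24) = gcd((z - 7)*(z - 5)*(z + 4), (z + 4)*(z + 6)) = z + 4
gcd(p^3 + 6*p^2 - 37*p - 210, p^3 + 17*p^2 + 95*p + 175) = p^2 + 12*p + 35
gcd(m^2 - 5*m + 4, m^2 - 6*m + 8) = m - 4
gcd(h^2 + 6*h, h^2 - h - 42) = h + 6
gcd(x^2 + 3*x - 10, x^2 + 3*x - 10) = x^2 + 3*x - 10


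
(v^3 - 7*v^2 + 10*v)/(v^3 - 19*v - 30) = v*(v - 2)/(v^2 + 5*v + 6)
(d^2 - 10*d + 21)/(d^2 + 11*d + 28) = (d^2 - 10*d + 21)/(d^2 + 11*d + 28)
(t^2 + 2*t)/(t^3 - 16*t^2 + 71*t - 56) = t*(t + 2)/(t^3 - 16*t^2 + 71*t - 56)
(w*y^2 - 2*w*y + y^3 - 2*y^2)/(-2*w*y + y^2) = (-w*y + 2*w - y^2 + 2*y)/(2*w - y)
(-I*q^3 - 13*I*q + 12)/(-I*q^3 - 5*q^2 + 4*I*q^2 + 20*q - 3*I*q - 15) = (q^3 + 13*q + 12*I)/(q^3 - q^2*(4 + 5*I) + q*(3 + 20*I) - 15*I)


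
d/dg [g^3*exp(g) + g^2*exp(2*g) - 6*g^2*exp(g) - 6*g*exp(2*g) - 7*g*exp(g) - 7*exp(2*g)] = (g^3 + 2*g^2*exp(g) - 3*g^2 - 10*g*exp(g) - 19*g - 20*exp(g) - 7)*exp(g)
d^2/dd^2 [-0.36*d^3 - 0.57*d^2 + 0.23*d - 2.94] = -2.16*d - 1.14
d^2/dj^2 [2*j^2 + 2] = 4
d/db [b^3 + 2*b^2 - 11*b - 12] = 3*b^2 + 4*b - 11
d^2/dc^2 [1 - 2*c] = 0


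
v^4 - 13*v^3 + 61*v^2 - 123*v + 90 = (v - 5)*(v - 3)^2*(v - 2)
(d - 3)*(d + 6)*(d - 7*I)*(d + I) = d^4 + 3*d^3 - 6*I*d^3 - 11*d^2 - 18*I*d^2 + 21*d + 108*I*d - 126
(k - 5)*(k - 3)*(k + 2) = k^3 - 6*k^2 - k + 30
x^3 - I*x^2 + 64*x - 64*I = (x - 8*I)*(x - I)*(x + 8*I)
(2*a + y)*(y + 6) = 2*a*y + 12*a + y^2 + 6*y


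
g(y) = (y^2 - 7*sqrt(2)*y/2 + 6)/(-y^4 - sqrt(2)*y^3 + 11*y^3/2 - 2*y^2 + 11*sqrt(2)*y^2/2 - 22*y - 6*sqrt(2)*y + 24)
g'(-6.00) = -0.02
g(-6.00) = -0.04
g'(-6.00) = -0.02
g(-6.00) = -0.04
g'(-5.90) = -0.02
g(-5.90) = -0.04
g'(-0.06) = 0.10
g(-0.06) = 0.24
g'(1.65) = -20.41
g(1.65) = 1.49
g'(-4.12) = -0.13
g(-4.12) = -0.13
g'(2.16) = -0.13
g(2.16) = -0.00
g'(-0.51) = 0.03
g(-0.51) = 0.22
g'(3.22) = 0.10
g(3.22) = 0.03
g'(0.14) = 0.15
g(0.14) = 0.27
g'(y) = (2*y - 7*sqrt(2)/2)/(-y^4 - sqrt(2)*y^3 + 11*y^3/2 - 2*y^2 + 11*sqrt(2)*y^2/2 - 22*y - 6*sqrt(2)*y + 24) + (y^2 - 7*sqrt(2)*y/2 + 6)*(4*y^3 - 33*y^2/2 + 3*sqrt(2)*y^2 - 11*sqrt(2)*y + 4*y + 6*sqrt(2) + 22)/(-y^4 - sqrt(2)*y^3 + 11*y^3/2 - 2*y^2 + 11*sqrt(2)*y^2/2 - 22*y - 6*sqrt(2)*y + 24)^2 = ((-4*y + 7*sqrt(2))*(2*y^4 - 11*y^3 + 2*sqrt(2)*y^3 - 11*sqrt(2)*y^2 + 4*y^2 + 12*sqrt(2)*y + 44*y - 48) + (2*y^2 - 7*sqrt(2)*y + 12)*(8*y^3 - 33*y^2 + 6*sqrt(2)*y^2 - 22*sqrt(2)*y + 8*y + 12*sqrt(2) + 44))/(2*y^4 - 11*y^3 + 2*sqrt(2)*y^3 - 11*sqrt(2)*y^2 + 4*y^2 + 12*sqrt(2)*y + 44*y - 48)^2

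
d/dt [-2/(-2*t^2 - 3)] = -8*t/(2*t^2 + 3)^2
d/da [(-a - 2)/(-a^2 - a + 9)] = (a^2 + a - (a + 2)*(2*a + 1) - 9)/(a^2 + a - 9)^2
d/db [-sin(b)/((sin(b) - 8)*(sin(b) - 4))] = (sin(b)^2 - 32)*cos(b)/((sin(b) - 8)^2*(sin(b) - 4)^2)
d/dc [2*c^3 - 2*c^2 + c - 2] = 6*c^2 - 4*c + 1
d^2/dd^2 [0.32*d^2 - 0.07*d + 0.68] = 0.640000000000000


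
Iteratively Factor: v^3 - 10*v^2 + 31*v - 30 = (v - 5)*(v^2 - 5*v + 6) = (v - 5)*(v - 2)*(v - 3)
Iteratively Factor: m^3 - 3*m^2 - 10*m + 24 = (m + 3)*(m^2 - 6*m + 8) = (m - 4)*(m + 3)*(m - 2)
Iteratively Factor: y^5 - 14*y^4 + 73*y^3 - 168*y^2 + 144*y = (y)*(y^4 - 14*y^3 + 73*y^2 - 168*y + 144) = y*(y - 3)*(y^3 - 11*y^2 + 40*y - 48) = y*(y - 4)*(y - 3)*(y^2 - 7*y + 12) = y*(y - 4)^2*(y - 3)*(y - 3)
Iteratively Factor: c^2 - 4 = (c + 2)*(c - 2)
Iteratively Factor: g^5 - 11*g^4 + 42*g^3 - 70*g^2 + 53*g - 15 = (g - 1)*(g^4 - 10*g^3 + 32*g^2 - 38*g + 15) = (g - 5)*(g - 1)*(g^3 - 5*g^2 + 7*g - 3) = (g - 5)*(g - 1)^2*(g^2 - 4*g + 3) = (g - 5)*(g - 3)*(g - 1)^2*(g - 1)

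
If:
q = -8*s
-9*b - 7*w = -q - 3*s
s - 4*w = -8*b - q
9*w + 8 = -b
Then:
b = 116/449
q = -2944/449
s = 368/449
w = -412/449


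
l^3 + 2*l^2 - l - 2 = (l - 1)*(l + 1)*(l + 2)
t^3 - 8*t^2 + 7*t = t*(t - 7)*(t - 1)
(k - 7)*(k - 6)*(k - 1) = k^3 - 14*k^2 + 55*k - 42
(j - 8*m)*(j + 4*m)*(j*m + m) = j^3*m - 4*j^2*m^2 + j^2*m - 32*j*m^3 - 4*j*m^2 - 32*m^3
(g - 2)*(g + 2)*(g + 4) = g^3 + 4*g^2 - 4*g - 16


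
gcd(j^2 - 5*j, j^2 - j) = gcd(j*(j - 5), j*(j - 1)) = j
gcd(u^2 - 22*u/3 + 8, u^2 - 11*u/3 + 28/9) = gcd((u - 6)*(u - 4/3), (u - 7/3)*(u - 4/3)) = u - 4/3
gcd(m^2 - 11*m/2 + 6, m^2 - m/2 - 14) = m - 4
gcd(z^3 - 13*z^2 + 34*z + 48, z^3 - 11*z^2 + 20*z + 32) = z^2 - 7*z - 8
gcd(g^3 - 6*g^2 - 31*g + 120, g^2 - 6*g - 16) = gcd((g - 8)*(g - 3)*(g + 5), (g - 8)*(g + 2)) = g - 8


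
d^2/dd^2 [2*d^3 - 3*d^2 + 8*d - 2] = 12*d - 6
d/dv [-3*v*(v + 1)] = -6*v - 3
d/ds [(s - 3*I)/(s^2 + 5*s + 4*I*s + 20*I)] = (-s^2 + 6*I*s - 12 + 35*I)/(s^4 + s^3*(10 + 8*I) + s^2*(9 + 80*I) + s*(-160 + 200*I) - 400)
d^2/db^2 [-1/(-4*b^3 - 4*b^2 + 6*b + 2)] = (-2*(3*b + 1)*(2*b^3 + 2*b^2 - 3*b - 1) + (6*b^2 + 4*b - 3)^2)/(2*b^3 + 2*b^2 - 3*b - 1)^3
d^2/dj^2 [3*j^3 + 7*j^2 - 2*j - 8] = 18*j + 14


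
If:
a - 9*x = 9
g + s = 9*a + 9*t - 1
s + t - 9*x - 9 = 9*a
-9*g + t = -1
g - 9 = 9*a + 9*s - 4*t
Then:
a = -660/8693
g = 1067/8693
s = -7510/8693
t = 910/8693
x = -26299/26079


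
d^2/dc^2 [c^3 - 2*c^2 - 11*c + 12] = 6*c - 4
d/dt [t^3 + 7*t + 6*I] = 3*t^2 + 7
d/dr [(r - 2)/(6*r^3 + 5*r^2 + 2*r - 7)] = (-12*r^3 + 31*r^2 + 20*r - 3)/(36*r^6 + 60*r^5 + 49*r^4 - 64*r^3 - 66*r^2 - 28*r + 49)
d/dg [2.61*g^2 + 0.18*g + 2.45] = 5.22*g + 0.18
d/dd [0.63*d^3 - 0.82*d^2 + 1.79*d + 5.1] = 1.89*d^2 - 1.64*d + 1.79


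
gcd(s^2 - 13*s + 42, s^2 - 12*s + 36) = s - 6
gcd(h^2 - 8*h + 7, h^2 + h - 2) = h - 1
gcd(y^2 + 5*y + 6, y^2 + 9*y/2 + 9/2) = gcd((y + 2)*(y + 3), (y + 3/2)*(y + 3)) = y + 3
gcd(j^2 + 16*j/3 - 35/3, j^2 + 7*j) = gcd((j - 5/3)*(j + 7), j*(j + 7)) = j + 7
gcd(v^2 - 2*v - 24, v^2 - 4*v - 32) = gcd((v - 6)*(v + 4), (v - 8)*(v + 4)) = v + 4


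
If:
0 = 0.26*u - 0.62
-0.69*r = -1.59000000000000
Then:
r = 2.30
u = 2.38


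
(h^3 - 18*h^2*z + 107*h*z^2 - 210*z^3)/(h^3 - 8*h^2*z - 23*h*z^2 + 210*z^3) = (h - 5*z)/(h + 5*z)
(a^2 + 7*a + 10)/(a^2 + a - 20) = (a + 2)/(a - 4)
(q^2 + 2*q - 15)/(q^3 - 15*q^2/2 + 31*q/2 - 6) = 2*(q + 5)/(2*q^2 - 9*q + 4)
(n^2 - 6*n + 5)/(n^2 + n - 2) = (n - 5)/(n + 2)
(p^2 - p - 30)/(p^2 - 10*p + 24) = (p + 5)/(p - 4)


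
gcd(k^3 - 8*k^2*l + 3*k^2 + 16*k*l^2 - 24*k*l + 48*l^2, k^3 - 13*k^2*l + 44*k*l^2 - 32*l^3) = k - 4*l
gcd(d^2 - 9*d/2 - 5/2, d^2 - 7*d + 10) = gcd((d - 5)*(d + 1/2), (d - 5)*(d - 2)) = d - 5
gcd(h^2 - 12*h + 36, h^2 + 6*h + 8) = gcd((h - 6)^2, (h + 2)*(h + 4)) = 1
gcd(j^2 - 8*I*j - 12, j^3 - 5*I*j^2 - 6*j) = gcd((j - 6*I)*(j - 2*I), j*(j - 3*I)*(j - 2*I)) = j - 2*I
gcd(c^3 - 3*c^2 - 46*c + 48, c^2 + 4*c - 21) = 1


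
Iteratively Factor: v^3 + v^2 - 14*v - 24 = (v - 4)*(v^2 + 5*v + 6) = (v - 4)*(v + 3)*(v + 2)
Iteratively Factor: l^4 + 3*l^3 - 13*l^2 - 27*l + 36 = (l - 3)*(l^3 + 6*l^2 + 5*l - 12) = (l - 3)*(l + 4)*(l^2 + 2*l - 3) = (l - 3)*(l + 3)*(l + 4)*(l - 1)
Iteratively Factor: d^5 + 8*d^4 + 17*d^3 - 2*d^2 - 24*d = (d + 3)*(d^4 + 5*d^3 + 2*d^2 - 8*d) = d*(d + 3)*(d^3 + 5*d^2 + 2*d - 8) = d*(d + 2)*(d + 3)*(d^2 + 3*d - 4) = d*(d - 1)*(d + 2)*(d + 3)*(d + 4)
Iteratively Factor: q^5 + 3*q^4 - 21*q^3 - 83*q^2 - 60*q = (q - 5)*(q^4 + 8*q^3 + 19*q^2 + 12*q) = (q - 5)*(q + 3)*(q^3 + 5*q^2 + 4*q) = (q - 5)*(q + 3)*(q + 4)*(q^2 + q) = q*(q - 5)*(q + 3)*(q + 4)*(q + 1)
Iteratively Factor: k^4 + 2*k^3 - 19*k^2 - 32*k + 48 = (k + 4)*(k^3 - 2*k^2 - 11*k + 12) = (k - 4)*(k + 4)*(k^2 + 2*k - 3) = (k - 4)*(k - 1)*(k + 4)*(k + 3)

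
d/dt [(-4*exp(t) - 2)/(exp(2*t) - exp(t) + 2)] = 2*((2*exp(t) - 1)*(2*exp(t) + 1) - 2*exp(2*t) + 2*exp(t) - 4)*exp(t)/(exp(2*t) - exp(t) + 2)^2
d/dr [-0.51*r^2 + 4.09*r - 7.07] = 4.09 - 1.02*r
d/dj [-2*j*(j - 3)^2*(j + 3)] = -8*j^3 + 18*j^2 + 36*j - 54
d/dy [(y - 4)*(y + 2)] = 2*y - 2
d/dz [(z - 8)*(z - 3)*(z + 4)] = 3*z^2 - 14*z - 20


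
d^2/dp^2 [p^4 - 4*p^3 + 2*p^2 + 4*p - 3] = 12*p^2 - 24*p + 4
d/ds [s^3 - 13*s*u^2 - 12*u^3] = 3*s^2 - 13*u^2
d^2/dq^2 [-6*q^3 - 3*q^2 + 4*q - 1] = -36*q - 6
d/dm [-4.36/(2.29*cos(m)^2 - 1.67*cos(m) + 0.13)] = (7.2812 - 19.9688*cos(m))*sin(m)/(2.29*cos(m)^2 - 1.67*cos(m) + 0.13)^2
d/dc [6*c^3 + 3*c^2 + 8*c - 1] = 18*c^2 + 6*c + 8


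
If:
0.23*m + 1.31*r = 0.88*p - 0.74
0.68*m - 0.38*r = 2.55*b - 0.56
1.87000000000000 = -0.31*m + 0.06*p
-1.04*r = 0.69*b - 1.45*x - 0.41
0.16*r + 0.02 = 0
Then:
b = -1.42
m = -6.22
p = -0.97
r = -0.12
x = -1.05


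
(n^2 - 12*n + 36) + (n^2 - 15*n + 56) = 2*n^2 - 27*n + 92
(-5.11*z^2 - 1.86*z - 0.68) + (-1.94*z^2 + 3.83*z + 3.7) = -7.05*z^2 + 1.97*z + 3.02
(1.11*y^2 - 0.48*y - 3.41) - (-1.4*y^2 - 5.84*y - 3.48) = 2.51*y^2 + 5.36*y + 0.0699999999999998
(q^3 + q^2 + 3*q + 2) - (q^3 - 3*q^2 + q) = 4*q^2 + 2*q + 2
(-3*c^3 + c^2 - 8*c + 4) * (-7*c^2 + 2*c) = 21*c^5 - 13*c^4 + 58*c^3 - 44*c^2 + 8*c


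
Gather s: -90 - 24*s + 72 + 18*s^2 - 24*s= 18*s^2 - 48*s - 18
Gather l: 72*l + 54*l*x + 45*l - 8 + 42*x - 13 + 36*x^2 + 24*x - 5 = l*(54*x + 117) + 36*x^2 + 66*x - 26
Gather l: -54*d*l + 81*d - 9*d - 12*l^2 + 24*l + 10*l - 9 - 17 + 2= 72*d - 12*l^2 + l*(34 - 54*d) - 24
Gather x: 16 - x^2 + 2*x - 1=-x^2 + 2*x + 15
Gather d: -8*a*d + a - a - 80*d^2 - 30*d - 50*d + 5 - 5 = -80*d^2 + d*(-8*a - 80)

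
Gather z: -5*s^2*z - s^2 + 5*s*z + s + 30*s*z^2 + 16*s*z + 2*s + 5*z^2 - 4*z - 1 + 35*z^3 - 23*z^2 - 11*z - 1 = -s^2 + 3*s + 35*z^3 + z^2*(30*s - 18) + z*(-5*s^2 + 21*s - 15) - 2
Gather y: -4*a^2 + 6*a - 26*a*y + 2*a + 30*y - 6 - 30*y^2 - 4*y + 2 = -4*a^2 + 8*a - 30*y^2 + y*(26 - 26*a) - 4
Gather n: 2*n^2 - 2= 2*n^2 - 2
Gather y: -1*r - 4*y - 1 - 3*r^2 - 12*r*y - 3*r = -3*r^2 - 4*r + y*(-12*r - 4) - 1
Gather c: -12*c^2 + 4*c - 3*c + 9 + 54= -12*c^2 + c + 63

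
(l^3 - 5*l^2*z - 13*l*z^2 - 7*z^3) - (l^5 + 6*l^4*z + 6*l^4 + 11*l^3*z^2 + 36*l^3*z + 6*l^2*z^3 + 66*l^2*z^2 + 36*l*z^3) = -l^5 - 6*l^4*z - 6*l^4 - 11*l^3*z^2 - 36*l^3*z + l^3 - 6*l^2*z^3 - 66*l^2*z^2 - 5*l^2*z - 36*l*z^3 - 13*l*z^2 - 7*z^3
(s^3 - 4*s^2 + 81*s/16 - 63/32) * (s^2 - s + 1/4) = s^5 - 5*s^4 + 149*s^3/16 - 257*s^2/32 + 207*s/64 - 63/128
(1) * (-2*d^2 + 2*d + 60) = -2*d^2 + 2*d + 60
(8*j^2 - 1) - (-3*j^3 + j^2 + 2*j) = 3*j^3 + 7*j^2 - 2*j - 1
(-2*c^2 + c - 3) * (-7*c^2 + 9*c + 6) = 14*c^4 - 25*c^3 + 18*c^2 - 21*c - 18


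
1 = 1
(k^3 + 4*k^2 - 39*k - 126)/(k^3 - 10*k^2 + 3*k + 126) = (k + 7)/(k - 7)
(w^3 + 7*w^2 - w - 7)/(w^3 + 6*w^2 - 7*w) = (w + 1)/w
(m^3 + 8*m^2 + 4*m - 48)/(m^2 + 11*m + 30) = (m^2 + 2*m - 8)/(m + 5)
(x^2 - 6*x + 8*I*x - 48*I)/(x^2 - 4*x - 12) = (x + 8*I)/(x + 2)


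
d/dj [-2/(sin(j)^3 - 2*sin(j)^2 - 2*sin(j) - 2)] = 2*(3*sin(j)^2 - 4*sin(j) - 2)*cos(j)/(sin(j)^3 - 2*sin(j)^2 - 2*sin(j) - 2)^2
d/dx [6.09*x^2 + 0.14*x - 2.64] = 12.18*x + 0.14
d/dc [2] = 0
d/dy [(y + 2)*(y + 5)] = 2*y + 7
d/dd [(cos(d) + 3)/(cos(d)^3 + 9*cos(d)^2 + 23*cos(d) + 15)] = 2*(cos(d) + 3)*sin(d)/((cos(d) + 1)^2*(cos(d) + 5)^2)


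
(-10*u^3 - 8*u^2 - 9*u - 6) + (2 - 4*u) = -10*u^3 - 8*u^2 - 13*u - 4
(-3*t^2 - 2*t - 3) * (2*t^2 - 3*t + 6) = -6*t^4 + 5*t^3 - 18*t^2 - 3*t - 18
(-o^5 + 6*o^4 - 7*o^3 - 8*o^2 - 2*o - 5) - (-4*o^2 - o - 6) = -o^5 + 6*o^4 - 7*o^3 - 4*o^2 - o + 1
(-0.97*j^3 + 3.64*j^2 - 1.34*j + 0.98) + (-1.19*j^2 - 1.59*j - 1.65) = -0.97*j^3 + 2.45*j^2 - 2.93*j - 0.67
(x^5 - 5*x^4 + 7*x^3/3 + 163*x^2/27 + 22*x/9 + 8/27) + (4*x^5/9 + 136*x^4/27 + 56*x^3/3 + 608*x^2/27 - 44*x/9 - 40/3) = 13*x^5/9 + x^4/27 + 21*x^3 + 257*x^2/9 - 22*x/9 - 352/27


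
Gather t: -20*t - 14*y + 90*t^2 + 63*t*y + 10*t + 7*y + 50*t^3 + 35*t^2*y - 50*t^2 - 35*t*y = 50*t^3 + t^2*(35*y + 40) + t*(28*y - 10) - 7*y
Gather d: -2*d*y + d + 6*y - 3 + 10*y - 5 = d*(1 - 2*y) + 16*y - 8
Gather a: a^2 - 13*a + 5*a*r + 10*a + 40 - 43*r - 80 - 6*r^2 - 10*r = a^2 + a*(5*r - 3) - 6*r^2 - 53*r - 40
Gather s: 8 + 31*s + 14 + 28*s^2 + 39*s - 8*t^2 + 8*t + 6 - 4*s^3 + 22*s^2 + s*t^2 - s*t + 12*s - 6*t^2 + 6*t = -4*s^3 + 50*s^2 + s*(t^2 - t + 82) - 14*t^2 + 14*t + 28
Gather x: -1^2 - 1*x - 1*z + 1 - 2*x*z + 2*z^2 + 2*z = x*(-2*z - 1) + 2*z^2 + z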